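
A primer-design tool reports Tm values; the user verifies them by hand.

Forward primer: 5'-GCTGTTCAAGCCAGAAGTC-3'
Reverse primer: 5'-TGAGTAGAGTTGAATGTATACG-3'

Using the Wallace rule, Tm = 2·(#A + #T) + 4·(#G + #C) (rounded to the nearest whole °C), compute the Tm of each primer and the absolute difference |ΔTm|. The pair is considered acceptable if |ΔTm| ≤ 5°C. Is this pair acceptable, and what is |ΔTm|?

|ΔTm| = 2°C; the pair is acceptable.

Forward: A=5 T=4 G=5 C=5 → Tm = 2·9 + 4·10 = 58°C.
Reverse: A=7 T=7 G=7 C=1 → Tm = 2·14 + 4·8 = 60°C.
|ΔTm| = |58 − 60| = 2°C, ≤ 5°C.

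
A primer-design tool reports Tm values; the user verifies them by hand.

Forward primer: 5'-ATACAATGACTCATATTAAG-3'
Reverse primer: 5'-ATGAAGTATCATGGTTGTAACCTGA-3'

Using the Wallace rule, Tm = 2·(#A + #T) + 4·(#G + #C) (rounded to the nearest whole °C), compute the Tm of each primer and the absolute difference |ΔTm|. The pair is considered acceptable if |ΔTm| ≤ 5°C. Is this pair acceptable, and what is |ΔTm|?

|ΔTm| = 18°C; the pair is not acceptable.

Forward: A=9 T=6 G=2 C=3 → Tm = 2·15 + 4·5 = 50°C.
Reverse: A=8 T=8 G=6 C=3 → Tm = 2·16 + 4·9 = 68°C.
|ΔTm| = |50 − 68| = 18°C, > 5°C.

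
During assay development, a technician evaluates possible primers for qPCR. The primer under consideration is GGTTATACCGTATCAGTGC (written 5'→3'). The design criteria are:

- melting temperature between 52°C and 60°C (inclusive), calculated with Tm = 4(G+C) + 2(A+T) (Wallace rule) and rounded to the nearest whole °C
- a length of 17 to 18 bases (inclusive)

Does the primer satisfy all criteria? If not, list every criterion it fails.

Fails: length.

Base counts: A=4, T=6, G=5, C=4 (length 19).
Tm: Tm = 2·10 + 4·9 = 56°C ✓
length: length 19, outside 17–18 ✗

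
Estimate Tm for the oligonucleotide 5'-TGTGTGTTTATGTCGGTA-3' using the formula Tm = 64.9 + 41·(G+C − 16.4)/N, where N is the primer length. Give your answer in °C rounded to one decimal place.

43.5°C

Base counts: A=2, T=9, G=6, C=1; G+C = 7, N = 18.
Tm = 64.9 + 41·(7 − 16.4)/18 = 64.9 + -385.40/18 = 43.5°C.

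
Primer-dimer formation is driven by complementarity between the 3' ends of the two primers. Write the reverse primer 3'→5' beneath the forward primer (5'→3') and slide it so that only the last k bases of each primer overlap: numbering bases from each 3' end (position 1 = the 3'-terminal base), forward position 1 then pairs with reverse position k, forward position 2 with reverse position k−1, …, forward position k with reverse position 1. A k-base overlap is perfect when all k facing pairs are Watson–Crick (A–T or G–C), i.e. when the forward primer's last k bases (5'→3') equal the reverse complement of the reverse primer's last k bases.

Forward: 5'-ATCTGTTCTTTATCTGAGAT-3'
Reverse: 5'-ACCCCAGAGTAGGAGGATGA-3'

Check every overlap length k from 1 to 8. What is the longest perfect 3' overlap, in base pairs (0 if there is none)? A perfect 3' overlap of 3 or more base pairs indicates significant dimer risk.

Longest perfect overlap: 1 complementary base pair; below the dimer-risk threshold (threshold 3).

Last 8 bases (5'→3') — forward …TCTGAGAT, reverse …GAGGATGA.
Reverse complement of the reverse primer's last 8 bases: TCATCCTC; its first k bases are the reverse complement of the reverse primer's last k bases, so a perfect k-base overlap needs the forward primer's last k bases to equal them.
Comparing (forward last k vs required): k=1: T vs T ✓; k=2: AT vs TC ✗; k=3: GAT vs TCA ✗; k=4: AGAT vs TCAT ✗; k=5: GAGAT vs TCATC ✗; k=6: TGAGAT vs TCATCC ✗; k=7: CTGAGAT vs TCATCCT ✗; k=8: TCTGAGAT vs TCATCCTC ✗.
Only k = 1 is perfect, so the longest perfect 3' overlap is 1.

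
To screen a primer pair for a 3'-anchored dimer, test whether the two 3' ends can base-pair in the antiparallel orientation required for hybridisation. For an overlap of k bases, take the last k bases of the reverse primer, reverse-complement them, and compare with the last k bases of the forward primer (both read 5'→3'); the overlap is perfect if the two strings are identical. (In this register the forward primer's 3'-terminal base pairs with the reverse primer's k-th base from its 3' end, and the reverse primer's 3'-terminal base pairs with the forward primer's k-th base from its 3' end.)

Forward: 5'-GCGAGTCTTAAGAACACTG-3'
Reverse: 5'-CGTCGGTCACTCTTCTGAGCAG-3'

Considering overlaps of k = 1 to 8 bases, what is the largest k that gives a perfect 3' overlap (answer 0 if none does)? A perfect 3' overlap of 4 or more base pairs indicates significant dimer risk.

Longest perfect overlap: 3 complementary base pairs; below the dimer-risk threshold (threshold 4).

Last 8 bases (5'→3') — forward …GAACACTG, reverse …CTGAGCAG.
Reverse complement of the reverse primer's last 8 bases: CTGCTCAG; its first k bases are the reverse complement of the reverse primer's last k bases, so a perfect k-base overlap needs the forward primer's last k bases to equal them.
Comparing (forward last k vs required): k=1: G vs C ✗; k=2: TG vs CT ✗; k=3: CTG vs CTG ✓; k=4: ACTG vs CTGC ✗; k=5: CACTG vs CTGCT ✗; k=6: ACACTG vs CTGCTC ✗; k=7: AACACTG vs CTGCTCA ✗; k=8: GAACACTG vs CTGCTCAG ✗.
Only k = 3 is perfect, so the longest perfect 3' overlap is 3.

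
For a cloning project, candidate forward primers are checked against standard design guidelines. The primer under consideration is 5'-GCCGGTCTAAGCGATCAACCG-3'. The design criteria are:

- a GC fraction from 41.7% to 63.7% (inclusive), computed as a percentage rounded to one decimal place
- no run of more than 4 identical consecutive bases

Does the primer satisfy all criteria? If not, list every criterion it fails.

Base counts: A=5, T=3, G=6, C=7 (length 21).
GC content: GC 13/21 = 61.9% ✓
homopolymer run: longest run = 2 ✓

Meets all criteria.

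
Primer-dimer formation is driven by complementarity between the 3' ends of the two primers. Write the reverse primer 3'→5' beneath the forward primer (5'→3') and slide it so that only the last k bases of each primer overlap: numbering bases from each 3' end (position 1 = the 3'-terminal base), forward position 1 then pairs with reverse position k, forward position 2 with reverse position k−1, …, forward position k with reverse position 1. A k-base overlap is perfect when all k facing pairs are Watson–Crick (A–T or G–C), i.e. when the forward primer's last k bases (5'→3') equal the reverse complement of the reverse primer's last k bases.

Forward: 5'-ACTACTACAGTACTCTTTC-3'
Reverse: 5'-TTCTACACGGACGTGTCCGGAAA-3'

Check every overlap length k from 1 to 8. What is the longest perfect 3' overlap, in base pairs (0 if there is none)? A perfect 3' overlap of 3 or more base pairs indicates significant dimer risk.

Last 8 bases (5'→3') — forward …ACTCTTTC, reverse …TCCGGAAA.
Reverse complement of the reverse primer's last 8 bases: TTTCCGGA; its first k bases are the reverse complement of the reverse primer's last k bases, so a perfect k-base overlap needs the forward primer's last k bases to equal them.
Comparing (forward last k vs required): k=1: C vs T ✗; k=2: TC vs TT ✗; k=3: TTC vs TTT ✗; k=4: TTTC vs TTTC ✓; k=5: CTTTC vs TTTCC ✗; k=6: TCTTTC vs TTTCCG ✗; k=7: CTCTTTC vs TTTCCGG ✗; k=8: ACTCTTTC vs TTTCCGGA ✗.
Only k = 4 is perfect, so the longest perfect 3' overlap is 4.

Longest perfect overlap: 4 complementary base pairs; significant dimer risk (threshold 3).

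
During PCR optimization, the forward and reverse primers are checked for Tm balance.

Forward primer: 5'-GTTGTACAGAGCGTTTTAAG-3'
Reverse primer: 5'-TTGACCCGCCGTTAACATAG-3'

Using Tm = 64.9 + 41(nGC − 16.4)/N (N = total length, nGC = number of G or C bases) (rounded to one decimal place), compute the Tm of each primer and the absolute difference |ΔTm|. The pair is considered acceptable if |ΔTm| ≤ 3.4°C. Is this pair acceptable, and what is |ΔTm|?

|ΔTm| = 4.1°C; the pair is not acceptable.

Forward: G+C = 8, N = 20 → Tm = 64.9 + 41·(8 − 16.4)/20 = 47.7°C.
Reverse: G+C = 10, N = 20 → Tm = 64.9 + 41·(10 − 16.4)/20 = 51.8°C.
|ΔTm| = |47.7 − 51.8| = 4.1°C, > 3.4°C.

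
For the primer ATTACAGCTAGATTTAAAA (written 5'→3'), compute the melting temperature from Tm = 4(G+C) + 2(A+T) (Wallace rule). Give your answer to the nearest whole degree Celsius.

46°C

Base counts: A=9, T=6, G=2, C=2 (length 19).
Tm = 2·(9+6) + 4·(2+2) = 2·15 + 4·4 = 30 + 16 = 46°C.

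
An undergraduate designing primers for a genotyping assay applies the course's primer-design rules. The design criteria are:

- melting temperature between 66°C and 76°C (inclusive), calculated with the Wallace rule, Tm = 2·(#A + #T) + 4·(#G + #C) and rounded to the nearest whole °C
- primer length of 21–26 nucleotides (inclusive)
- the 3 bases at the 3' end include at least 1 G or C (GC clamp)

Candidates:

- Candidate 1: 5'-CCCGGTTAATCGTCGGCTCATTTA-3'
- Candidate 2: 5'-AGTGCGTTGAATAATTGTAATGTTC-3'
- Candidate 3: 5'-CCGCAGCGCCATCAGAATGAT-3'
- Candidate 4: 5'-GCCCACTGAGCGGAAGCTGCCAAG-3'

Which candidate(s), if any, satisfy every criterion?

Candidate 1 (24 nt, A=4 T=8 G=5 C=7): Tm = 2·12 + 4·12 = 72°C ✓; length 24 ✓; 3' end TTA has 0 G/C, need ≥1 ✗ — fails.
Candidate 2 (25 nt, A=7 T=10 G=6 C=2): Tm = 2·17 + 4·8 = 66°C ✓; length 25 ✓; 3' end TTC has 1 G/C ✓ — passes.
Candidate 3 (21 nt, A=6 T=3 G=5 C=7): Tm = 2·9 + 4·12 = 66°C ✓; length 21 ✓; 3' end GAT has 1 G/C ✓ — passes.
Candidate 4 (24 nt, A=6 T=2 G=8 C=8): Tm = 2·8 + 4·16 = 80°C, outside 66–76°C ✗; length 24 ✓; 3' end AAG has 1 G/C ✓ — fails.

Candidate 2 and Candidate 3.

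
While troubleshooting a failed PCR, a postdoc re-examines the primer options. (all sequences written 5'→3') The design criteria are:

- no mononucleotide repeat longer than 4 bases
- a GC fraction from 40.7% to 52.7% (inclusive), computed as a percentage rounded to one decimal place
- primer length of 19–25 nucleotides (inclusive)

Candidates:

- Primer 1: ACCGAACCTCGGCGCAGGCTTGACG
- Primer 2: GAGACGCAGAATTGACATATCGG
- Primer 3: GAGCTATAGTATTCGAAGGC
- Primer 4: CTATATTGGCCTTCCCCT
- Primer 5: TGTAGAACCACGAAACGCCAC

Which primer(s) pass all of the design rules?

Primer 1 (25 nt, A=5 T=3 G=8 C=9): longest run = 2 ✓; GC 17/25 = 68.0%, outside 40.7–52.7% ✗; length 25 ✓ — fails.
Primer 2 (23 nt, A=8 T=4 G=7 C=4): longest run = 2 ✓; GC 11/23 = 47.8% ✓; length 23 ✓ — passes.
Primer 3 (20 nt, A=6 T=5 G=6 C=3): longest run = 2 ✓; GC 9/20 = 45.0% ✓; length 20 ✓ — passes.
Primer 4 (18 nt, A=2 T=7 G=2 C=7): longest run = 4 ✓; GC 9/18 = 50.0% ✓; length 18, outside 19–25 ✗ — fails.
Primer 5 (21 nt, A=8 T=2 G=4 C=7): longest run = 3 ✓; GC 11/21 = 52.4% ✓; length 21 ✓ — passes.

Primer 2, Primer 3 and Primer 5.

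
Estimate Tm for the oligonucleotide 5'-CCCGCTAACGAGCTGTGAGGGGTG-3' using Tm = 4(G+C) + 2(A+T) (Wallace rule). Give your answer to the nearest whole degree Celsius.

Base counts: A=4, T=4, G=10, C=6 (length 24).
Tm = 2·(4+4) + 4·(10+6) = 2·8 + 4·16 = 16 + 64 = 80°C.

80°C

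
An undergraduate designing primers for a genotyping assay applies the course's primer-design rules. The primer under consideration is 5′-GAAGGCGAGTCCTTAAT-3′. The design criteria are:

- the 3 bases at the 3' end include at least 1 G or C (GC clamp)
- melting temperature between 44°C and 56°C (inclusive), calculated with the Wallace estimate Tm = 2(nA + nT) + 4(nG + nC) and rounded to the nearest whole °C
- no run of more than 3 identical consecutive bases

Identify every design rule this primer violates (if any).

Base counts: A=5, T=4, G=5, C=3 (length 17).
GC clamp: 3' end AAT has 0 G/C, need ≥1 ✗
Tm: Tm = 2·9 + 4·8 = 50°C ✓
homopolymer run: longest run = 2 ✓

Fails: GC clamp.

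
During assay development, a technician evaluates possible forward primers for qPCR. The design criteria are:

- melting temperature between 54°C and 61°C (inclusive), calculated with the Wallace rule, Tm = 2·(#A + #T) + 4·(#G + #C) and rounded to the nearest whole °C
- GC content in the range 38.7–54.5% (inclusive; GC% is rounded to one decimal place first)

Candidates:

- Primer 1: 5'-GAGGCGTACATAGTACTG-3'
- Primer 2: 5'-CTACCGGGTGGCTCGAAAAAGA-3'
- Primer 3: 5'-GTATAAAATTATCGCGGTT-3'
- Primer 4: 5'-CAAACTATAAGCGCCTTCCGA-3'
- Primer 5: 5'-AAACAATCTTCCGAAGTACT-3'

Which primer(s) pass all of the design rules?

Primer 1 (18 nt, A=5 T=4 G=6 C=3): Tm = 2·9 + 4·9 = 54°C ✓; GC 9/18 = 50.0% ✓ — passes.
Primer 2 (22 nt, A=7 T=3 G=7 C=5): Tm = 2·10 + 4·12 = 68°C, outside 54–61°C ✗; GC 12/22 = 54.5% ✓ — fails.
Primer 3 (19 nt, A=6 T=7 G=4 C=2): Tm = 2·13 + 4·6 = 50°C, outside 54–61°C ✗; GC 6/19 = 31.6%, outside 38.7–54.5% ✗ — fails.
Primer 4 (21 nt, A=7 T=4 G=3 C=7): Tm = 2·11 + 4·10 = 62°C, outside 54–61°C ✗; GC 10/21 = 47.6% ✓ — fails.
Primer 5 (20 nt, A=8 T=5 G=2 C=5): Tm = 2·13 + 4·7 = 54°C ✓; GC 7/20 = 35.0%, outside 38.7–54.5% ✗ — fails.

Primer 1 only.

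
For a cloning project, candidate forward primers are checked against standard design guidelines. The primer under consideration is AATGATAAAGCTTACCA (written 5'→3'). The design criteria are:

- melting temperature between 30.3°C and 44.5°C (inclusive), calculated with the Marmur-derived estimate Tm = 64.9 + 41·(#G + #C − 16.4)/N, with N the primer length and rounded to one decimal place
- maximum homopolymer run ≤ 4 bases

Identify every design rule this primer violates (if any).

Base counts: A=8, T=4, G=2, C=3 (length 17).
Tm: Tm = 64.9 + 41·(5 − 16.4)/17 = 37.4°C ✓
homopolymer run: longest run = 3 ✓

Meets all criteria.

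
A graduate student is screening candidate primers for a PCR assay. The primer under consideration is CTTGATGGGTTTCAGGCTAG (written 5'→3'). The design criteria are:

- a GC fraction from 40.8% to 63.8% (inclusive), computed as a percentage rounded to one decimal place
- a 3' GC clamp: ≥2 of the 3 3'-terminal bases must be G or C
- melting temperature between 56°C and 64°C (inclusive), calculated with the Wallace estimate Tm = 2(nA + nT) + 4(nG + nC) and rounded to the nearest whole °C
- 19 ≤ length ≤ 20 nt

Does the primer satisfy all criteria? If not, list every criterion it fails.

Base counts: A=3, T=7, G=7, C=3 (length 20).
GC content: GC 10/20 = 50.0% ✓
GC clamp: 3' end TAG has 1 G/C, need ≥2 ✗
Tm: Tm = 2·10 + 4·10 = 60°C ✓
length: length 20 ✓

Fails: GC clamp.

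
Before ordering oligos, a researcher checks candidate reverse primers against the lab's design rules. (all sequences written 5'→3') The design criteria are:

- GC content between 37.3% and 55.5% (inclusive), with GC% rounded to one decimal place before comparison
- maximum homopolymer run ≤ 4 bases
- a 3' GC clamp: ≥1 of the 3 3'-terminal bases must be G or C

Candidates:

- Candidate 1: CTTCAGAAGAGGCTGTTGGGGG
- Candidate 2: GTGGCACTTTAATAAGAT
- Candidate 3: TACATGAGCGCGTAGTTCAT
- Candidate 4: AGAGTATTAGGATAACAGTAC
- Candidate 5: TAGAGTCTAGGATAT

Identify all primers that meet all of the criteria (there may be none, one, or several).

Candidate 3 only.

Candidate 1 (22 nt, A=4 T=5 G=10 C=3): GC 13/22 = 59.1%, outside 37.3–55.5% ✗; longest run = 5, exceeds 4 ✗; 3' end GGG has 3 G/C ✓ — fails.
Candidate 2 (18 nt, A=6 T=6 G=4 C=2): GC 6/18 = 33.3%, outside 37.3–55.5% ✗; longest run = 3 ✓; 3' end GAT has 1 G/C ✓ — fails.
Candidate 3 (20 nt, A=5 T=6 G=5 C=4): GC 9/20 = 45.0% ✓; longest run = 2 ✓; 3' end CAT has 1 G/C ✓ — passes.
Candidate 4 (21 nt, A=9 T=5 G=5 C=2): GC 7/21 = 33.3%, outside 37.3–55.5% ✗; longest run = 2 ✓; 3' end TAC has 1 G/C ✓ — fails.
Candidate 5 (15 nt, A=5 T=5 G=4 C=1): GC 5/15 = 33.3%, outside 37.3–55.5% ✗; longest run = 2 ✓; 3' end TAT has 0 G/C, need ≥1 ✗ — fails.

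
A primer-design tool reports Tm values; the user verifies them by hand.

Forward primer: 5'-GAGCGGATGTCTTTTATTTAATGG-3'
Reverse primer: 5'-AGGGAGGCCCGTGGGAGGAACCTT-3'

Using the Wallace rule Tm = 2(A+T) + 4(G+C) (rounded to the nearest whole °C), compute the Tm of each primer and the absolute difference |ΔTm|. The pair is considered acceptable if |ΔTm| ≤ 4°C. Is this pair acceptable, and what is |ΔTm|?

|ΔTm| = 14°C; the pair is not acceptable.

Forward: A=5 T=10 G=7 C=2 → Tm = 2·15 + 4·9 = 66°C.
Reverse: A=5 T=3 G=11 C=5 → Tm = 2·8 + 4·16 = 80°C.
|ΔTm| = |66 − 80| = 14°C, > 4°C.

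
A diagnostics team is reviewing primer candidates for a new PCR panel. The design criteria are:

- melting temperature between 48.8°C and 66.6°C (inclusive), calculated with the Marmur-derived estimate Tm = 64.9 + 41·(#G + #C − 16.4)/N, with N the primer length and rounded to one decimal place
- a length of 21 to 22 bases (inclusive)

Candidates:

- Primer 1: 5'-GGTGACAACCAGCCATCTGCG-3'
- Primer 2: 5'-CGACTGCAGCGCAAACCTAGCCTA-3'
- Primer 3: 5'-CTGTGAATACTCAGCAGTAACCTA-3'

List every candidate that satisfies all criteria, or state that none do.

Primer 1 (21 nt, A=5 T=3 G=6 C=7): Tm = 64.9 + 41·(13 − 16.4)/21 = 58.3°C ✓; length 21 ✓ — passes.
Primer 2 (24 nt, A=7 T=3 G=5 C=9): Tm = 64.9 + 41·(14 − 16.4)/24 = 60.8°C ✓; length 24, outside 21–22 ✗ — fails.
Primer 3 (24 nt, A=8 T=6 G=4 C=6): Tm = 64.9 + 41·(10 − 16.4)/24 = 54.0°C ✓; length 24, outside 21–22 ✗ — fails.

Primer 1 only.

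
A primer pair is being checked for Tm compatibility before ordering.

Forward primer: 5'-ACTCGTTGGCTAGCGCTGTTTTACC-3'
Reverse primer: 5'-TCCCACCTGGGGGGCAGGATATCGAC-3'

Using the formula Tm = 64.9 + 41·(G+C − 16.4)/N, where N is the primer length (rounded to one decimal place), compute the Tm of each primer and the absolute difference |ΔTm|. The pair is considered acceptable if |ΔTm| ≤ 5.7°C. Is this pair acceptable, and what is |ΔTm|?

Forward: G+C = 13, N = 25 → Tm = 64.9 + 41·(13 − 16.4)/25 = 59.3°C.
Reverse: G+C = 17, N = 26 → Tm = 64.9 + 41·(17 − 16.4)/26 = 65.8°C.
|ΔTm| = |59.3 − 65.8| = 6.5°C, > 5.7°C.

|ΔTm| = 6.5°C; the pair is not acceptable.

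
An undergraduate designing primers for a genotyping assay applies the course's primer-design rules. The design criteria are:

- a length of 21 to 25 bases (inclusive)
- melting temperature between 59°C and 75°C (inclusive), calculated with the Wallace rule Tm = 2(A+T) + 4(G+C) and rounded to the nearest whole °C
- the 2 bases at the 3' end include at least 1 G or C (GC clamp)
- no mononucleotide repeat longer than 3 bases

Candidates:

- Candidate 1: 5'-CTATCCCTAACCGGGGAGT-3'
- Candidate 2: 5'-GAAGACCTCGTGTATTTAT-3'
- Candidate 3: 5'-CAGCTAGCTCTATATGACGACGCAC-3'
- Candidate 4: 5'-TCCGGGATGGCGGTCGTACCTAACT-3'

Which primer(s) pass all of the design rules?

Candidate 1 (19 nt, A=4 T=4 G=5 C=6): length 19, outside 21–25 ✗; Tm = 2·8 + 4·11 = 60°C ✓; 3' end GT has 1 G/C ✓; longest run = 4, exceeds 3 ✗ — fails.
Candidate 2 (19 nt, A=5 T=7 G=4 C=3): length 19, outside 21–25 ✗; Tm = 2·12 + 4·7 = 52°C, outside 59–75°C ✗; 3' end AT has 0 G/C, need ≥1 ✗; longest run = 3 ✓ — fails.
Candidate 3 (25 nt, A=7 T=5 G=5 C=8): length 25 ✓; Tm = 2·12 + 4·13 = 76°C, outside 59–75°C ✗; 3' end AC has 1 G/C ✓; longest run = 1 ✓ — fails.
Candidate 4 (25 nt, A=4 T=6 G=8 C=7): length 25 ✓; Tm = 2·10 + 4·15 = 80°C, outside 59–75°C ✗; 3' end CT has 1 G/C ✓; longest run = 3 ✓ — fails.

None of the candidates satisfy all criteria.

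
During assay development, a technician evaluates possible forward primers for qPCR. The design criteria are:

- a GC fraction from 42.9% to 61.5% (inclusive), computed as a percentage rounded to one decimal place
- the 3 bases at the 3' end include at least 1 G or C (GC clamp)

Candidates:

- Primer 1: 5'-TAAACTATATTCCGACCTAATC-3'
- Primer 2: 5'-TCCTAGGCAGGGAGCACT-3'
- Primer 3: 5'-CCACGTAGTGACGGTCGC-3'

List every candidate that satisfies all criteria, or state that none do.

Primer 1 (22 nt, A=8 T=7 G=1 C=6): GC 7/22 = 31.8%, outside 42.9–61.5% ✗; 3' end ATC has 1 G/C ✓ — fails.
Primer 2 (18 nt, A=4 T=3 G=6 C=5): GC 11/18 = 61.1% ✓; 3' end ACT has 1 G/C ✓ — passes.
Primer 3 (18 nt, A=3 T=3 G=6 C=6): GC 12/18 = 66.7%, outside 42.9–61.5% ✗; 3' end CGC has 3 G/C ✓ — fails.

Primer 2 only.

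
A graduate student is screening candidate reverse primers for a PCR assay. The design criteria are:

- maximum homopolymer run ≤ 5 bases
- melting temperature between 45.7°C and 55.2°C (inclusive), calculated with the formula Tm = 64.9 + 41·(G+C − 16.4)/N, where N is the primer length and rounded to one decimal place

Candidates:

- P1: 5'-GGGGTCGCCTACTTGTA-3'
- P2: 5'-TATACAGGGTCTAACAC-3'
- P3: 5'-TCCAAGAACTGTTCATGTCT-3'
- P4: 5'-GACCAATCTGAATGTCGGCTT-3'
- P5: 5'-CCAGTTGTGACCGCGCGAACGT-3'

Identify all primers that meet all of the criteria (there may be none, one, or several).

P1 (17 nt, A=2 T=5 G=6 C=4): longest run = 4 ✓; Tm = 64.9 + 41·(10 − 16.4)/17 = 49.5°C ✓ — passes.
P2 (17 nt, A=6 T=4 G=3 C=4): longest run = 3 ✓; Tm = 64.9 + 41·(7 − 16.4)/17 = 42.2°C, outside 45.7–55.2°C ✗ — fails.
P3 (20 nt, A=5 T=7 G=3 C=5): longest run = 2 ✓; Tm = 64.9 + 41·(8 − 16.4)/20 = 47.7°C ✓ — passes.
P4 (21 nt, A=5 T=6 G=5 C=5): longest run = 2 ✓; Tm = 64.9 + 41·(10 − 16.4)/21 = 52.4°C ✓ — passes.
P5 (22 nt, A=4 T=4 G=7 C=7): longest run = 2 ✓; Tm = 64.9 + 41·(14 − 16.4)/22 = 60.4°C, outside 45.7–55.2°C ✗ — fails.

P1, P3 and P4.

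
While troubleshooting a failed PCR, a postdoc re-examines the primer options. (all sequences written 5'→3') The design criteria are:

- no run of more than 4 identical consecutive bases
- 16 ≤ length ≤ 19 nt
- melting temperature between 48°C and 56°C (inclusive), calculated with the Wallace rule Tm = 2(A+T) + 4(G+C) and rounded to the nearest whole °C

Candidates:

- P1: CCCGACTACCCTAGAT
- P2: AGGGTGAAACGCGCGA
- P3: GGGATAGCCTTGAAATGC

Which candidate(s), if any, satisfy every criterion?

P1, P2 and P3.

P1 (16 nt, A=4 T=3 G=2 C=7): longest run = 3 ✓; length 16 ✓; Tm = 2·7 + 4·9 = 50°C ✓ — passes.
P2 (16 nt, A=5 T=1 G=7 C=3): longest run = 3 ✓; length 16 ✓; Tm = 2·6 + 4·10 = 52°C ✓ — passes.
P3 (18 nt, A=5 T=4 G=6 C=3): longest run = 3 ✓; length 18 ✓; Tm = 2·9 + 4·9 = 54°C ✓ — passes.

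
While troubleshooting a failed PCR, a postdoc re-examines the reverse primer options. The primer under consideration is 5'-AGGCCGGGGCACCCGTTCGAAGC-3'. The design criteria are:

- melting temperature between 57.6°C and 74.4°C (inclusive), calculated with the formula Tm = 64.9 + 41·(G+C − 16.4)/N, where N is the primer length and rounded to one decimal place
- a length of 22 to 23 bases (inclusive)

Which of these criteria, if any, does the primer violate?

Base counts: A=4, T=2, G=9, C=8 (length 23).
Tm: Tm = 64.9 + 41·(17 − 16.4)/23 = 66.0°C ✓
length: length 23 ✓

Meets all criteria.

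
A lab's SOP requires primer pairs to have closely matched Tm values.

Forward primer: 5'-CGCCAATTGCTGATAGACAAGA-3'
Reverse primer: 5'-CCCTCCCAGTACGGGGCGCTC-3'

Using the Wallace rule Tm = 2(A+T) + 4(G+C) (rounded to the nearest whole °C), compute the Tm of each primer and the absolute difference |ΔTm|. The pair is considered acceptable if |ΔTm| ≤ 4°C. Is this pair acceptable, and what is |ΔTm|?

Forward: A=8 T=4 G=5 C=5 → Tm = 2·12 + 4·10 = 64°C.
Reverse: A=2 T=3 G=6 C=10 → Tm = 2·5 + 4·16 = 74°C.
|ΔTm| = |64 − 74| = 10°C, > 4°C.

|ΔTm| = 10°C; the pair is not acceptable.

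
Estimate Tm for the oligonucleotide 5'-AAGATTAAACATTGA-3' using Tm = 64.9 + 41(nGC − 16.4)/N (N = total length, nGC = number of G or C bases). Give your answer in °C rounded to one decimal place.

28.3°C

Base counts: A=8, T=4, G=2, C=1; G+C = 3, N = 15.
Tm = 64.9 + 41·(3 − 16.4)/15 = 64.9 + -549.40/15 = 28.3°C.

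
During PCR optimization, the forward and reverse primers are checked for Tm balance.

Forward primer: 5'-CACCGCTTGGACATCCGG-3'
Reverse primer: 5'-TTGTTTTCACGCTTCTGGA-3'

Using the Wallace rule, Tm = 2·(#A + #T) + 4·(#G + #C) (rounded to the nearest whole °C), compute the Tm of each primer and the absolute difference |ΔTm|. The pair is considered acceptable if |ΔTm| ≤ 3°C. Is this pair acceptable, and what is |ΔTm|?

|ΔTm| = 6°C; the pair is not acceptable.

Forward: A=3 T=3 G=5 C=7 → Tm = 2·6 + 4·12 = 60°C.
Reverse: A=2 T=9 G=4 C=4 → Tm = 2·11 + 4·8 = 54°C.
|ΔTm| = |60 − 54| = 6°C, > 3°C.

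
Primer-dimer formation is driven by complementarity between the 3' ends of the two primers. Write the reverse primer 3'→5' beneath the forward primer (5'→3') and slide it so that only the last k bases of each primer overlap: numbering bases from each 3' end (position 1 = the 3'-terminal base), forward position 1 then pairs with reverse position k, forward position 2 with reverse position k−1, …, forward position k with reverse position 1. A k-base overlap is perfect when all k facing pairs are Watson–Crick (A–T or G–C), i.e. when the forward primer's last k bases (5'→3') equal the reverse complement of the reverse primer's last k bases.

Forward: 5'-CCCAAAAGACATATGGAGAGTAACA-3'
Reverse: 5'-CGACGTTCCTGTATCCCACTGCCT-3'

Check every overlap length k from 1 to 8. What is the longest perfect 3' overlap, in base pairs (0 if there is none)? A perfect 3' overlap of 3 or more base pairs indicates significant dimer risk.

Last 8 bases (5'→3') — forward …GAGTAACA, reverse …CACTGCCT.
Reverse complement of the reverse primer's last 8 bases: AGGCAGTG; its first k bases are the reverse complement of the reverse primer's last k bases, so a perfect k-base overlap needs the forward primer's last k bases to equal them.
Comparing (forward last k vs required): k=1: A vs A ✓; k=2: CA vs AG ✗; k=3: ACA vs AGG ✗; k=4: AACA vs AGGC ✗; k=5: TAACA vs AGGCA ✗; k=6: GTAACA vs AGGCAG ✗; k=7: AGTAACA vs AGGCAGT ✗; k=8: GAGTAACA vs AGGCAGTG ✗.
Only k = 1 is perfect, so the longest perfect 3' overlap is 1.

Longest perfect overlap: 1 complementary base pair; below the dimer-risk threshold (threshold 3).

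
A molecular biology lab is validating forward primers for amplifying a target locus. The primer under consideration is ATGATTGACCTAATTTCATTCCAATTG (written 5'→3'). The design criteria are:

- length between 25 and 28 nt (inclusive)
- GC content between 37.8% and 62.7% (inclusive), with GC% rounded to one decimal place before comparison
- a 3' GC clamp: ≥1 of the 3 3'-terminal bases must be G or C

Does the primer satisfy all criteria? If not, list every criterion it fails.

Base counts: A=8, T=11, G=3, C=5 (length 27).
length: length 27 ✓
GC content: GC 8/27 = 29.6%, outside 37.8–62.7% ✗
GC clamp: 3' end TTG has 1 G/C ✓

Fails: GC content.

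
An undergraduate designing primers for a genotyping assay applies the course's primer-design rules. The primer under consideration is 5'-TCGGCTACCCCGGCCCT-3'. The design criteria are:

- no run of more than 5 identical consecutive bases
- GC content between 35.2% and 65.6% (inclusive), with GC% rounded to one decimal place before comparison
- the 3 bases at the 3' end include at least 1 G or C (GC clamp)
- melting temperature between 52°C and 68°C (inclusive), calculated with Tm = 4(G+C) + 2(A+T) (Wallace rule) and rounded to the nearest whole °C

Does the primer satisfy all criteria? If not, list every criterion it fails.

Fails: GC content.

Base counts: A=1, T=3, G=4, C=9 (length 17).
homopolymer run: longest run = 4 ✓
GC content: GC 13/17 = 76.5%, outside 35.2–65.6% ✗
GC clamp: 3' end CCT has 2 G/C ✓
Tm: Tm = 2·4 + 4·13 = 60°C ✓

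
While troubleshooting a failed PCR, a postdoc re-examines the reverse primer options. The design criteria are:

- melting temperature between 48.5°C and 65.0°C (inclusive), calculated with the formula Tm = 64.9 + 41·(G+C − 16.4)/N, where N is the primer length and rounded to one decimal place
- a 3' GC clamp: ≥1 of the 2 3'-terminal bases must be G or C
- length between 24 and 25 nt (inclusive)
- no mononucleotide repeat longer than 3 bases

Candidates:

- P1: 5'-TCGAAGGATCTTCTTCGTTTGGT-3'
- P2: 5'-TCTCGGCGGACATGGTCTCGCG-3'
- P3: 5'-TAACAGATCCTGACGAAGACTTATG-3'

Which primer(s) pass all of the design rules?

P3 only.

P1 (23 nt, A=3 T=10 G=6 C=4): Tm = 64.9 + 41·(10 − 16.4)/23 = 53.5°C ✓; 3' end GT has 1 G/C ✓; length 23, outside 24–25 ✗; longest run = 3 ✓ — fails.
P2 (22 nt, A=2 T=5 G=8 C=7): Tm = 64.9 + 41·(15 − 16.4)/22 = 62.3°C ✓; 3' end CG has 2 G/C ✓; length 22, outside 24–25 ✗; longest run = 2 ✓ — fails.
P3 (25 nt, A=9 T=6 G=5 C=5): Tm = 64.9 + 41·(10 − 16.4)/25 = 54.4°C ✓; 3' end TG has 1 G/C ✓; length 25 ✓; longest run = 2 ✓ — passes.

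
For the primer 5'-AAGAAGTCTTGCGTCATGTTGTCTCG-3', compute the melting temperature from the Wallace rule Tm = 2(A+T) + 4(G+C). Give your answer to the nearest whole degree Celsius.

76°C

Base counts: A=5, T=9, G=7, C=5 (length 26).
Tm = 2·(5+9) + 4·(7+5) = 2·14 + 4·12 = 28 + 48 = 76°C.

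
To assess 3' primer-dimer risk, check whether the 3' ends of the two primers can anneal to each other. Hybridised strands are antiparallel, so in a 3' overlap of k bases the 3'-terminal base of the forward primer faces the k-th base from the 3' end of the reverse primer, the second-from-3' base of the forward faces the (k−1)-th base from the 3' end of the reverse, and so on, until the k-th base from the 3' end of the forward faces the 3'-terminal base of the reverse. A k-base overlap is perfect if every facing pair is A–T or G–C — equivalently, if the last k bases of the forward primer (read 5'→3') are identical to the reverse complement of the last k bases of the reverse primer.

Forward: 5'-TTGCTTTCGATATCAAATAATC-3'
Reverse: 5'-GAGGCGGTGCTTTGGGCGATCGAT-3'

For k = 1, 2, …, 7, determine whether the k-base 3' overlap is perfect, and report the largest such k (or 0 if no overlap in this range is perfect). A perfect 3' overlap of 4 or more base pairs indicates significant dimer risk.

Longest perfect overlap: 3 complementary base pairs; below the dimer-risk threshold (threshold 4).

Last 7 bases (5'→3') — forward …AATAATC, reverse …GATCGAT.
Reverse complement of the reverse primer's last 7 bases: ATCGATC; its first k bases are the reverse complement of the reverse primer's last k bases, so a perfect k-base overlap needs the forward primer's last k bases to equal them.
Comparing (forward last k vs required): k=1: C vs A ✗; k=2: TC vs AT ✗; k=3: ATC vs ATC ✓; k=4: AATC vs ATCG ✗; k=5: TAATC vs ATCGA ✗; k=6: ATAATC vs ATCGAT ✗; k=7: AATAATC vs ATCGATC ✗.
Only k = 3 is perfect, so the longest perfect 3' overlap is 3.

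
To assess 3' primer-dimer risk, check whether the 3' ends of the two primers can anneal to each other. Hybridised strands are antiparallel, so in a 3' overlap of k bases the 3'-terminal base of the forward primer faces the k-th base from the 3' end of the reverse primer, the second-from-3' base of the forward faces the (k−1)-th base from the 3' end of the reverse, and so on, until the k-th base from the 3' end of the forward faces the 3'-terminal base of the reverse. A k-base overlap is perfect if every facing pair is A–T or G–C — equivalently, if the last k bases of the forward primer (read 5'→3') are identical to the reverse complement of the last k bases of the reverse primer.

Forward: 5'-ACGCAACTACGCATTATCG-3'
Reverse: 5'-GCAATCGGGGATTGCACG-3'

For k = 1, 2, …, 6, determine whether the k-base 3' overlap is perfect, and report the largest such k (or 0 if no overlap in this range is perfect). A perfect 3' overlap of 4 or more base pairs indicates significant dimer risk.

Longest perfect overlap: 2 complementary base pairs; below the dimer-risk threshold (threshold 4).

Last 6 bases (5'→3') — forward …TTATCG, reverse …TGCACG.
Reverse complement of the reverse primer's last 6 bases: CGTGCA; its first k bases are the reverse complement of the reverse primer's last k bases, so a perfect k-base overlap needs the forward primer's last k bases to equal them.
Comparing (forward last k vs required): k=1: G vs C ✗; k=2: CG vs CG ✓; k=3: TCG vs CGT ✗; k=4: ATCG vs CGTG ✗; k=5: TATCG vs CGTGC ✗; k=6: TTATCG vs CGTGCA ✗.
Only k = 2 is perfect, so the longest perfect 3' overlap is 2.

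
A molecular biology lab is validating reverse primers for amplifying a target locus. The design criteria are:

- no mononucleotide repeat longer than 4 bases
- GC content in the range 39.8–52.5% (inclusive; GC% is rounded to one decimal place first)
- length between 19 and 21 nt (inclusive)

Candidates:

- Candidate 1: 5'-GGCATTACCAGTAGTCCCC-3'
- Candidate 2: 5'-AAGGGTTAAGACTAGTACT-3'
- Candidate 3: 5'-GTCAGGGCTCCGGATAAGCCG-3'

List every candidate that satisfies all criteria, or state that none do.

Candidate 1 (19 nt, A=4 T=4 G=4 C=7): longest run = 4 ✓; GC 11/19 = 57.9%, outside 39.8–52.5% ✗; length 19 ✓ — fails.
Candidate 2 (19 nt, A=7 T=5 G=5 C=2): longest run = 3 ✓; GC 7/19 = 36.8%, outside 39.8–52.5% ✗; length 19 ✓ — fails.
Candidate 3 (21 nt, A=4 T=3 G=8 C=6): longest run = 3 ✓; GC 14/21 = 66.7%, outside 39.8–52.5% ✗; length 21 ✓ — fails.

None of the candidates satisfy all criteria.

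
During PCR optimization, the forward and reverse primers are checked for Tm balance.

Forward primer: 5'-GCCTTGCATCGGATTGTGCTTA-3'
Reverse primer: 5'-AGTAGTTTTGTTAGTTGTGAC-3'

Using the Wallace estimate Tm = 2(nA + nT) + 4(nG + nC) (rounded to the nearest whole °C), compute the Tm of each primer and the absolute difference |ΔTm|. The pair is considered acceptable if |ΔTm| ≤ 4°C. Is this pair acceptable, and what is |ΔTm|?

|ΔTm| = 10°C; the pair is not acceptable.

Forward: A=3 T=8 G=6 C=5 → Tm = 2·11 + 4·11 = 66°C.
Reverse: A=4 T=10 G=6 C=1 → Tm = 2·14 + 4·7 = 56°C.
|ΔTm| = |66 − 56| = 10°C, > 4°C.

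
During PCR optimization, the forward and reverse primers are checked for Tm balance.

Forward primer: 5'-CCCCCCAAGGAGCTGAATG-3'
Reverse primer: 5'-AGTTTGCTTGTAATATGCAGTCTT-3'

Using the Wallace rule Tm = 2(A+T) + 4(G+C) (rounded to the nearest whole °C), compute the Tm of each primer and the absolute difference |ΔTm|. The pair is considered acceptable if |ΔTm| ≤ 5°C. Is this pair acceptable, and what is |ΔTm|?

|ΔTm| = 2°C; the pair is acceptable.

Forward: A=5 T=2 G=5 C=7 → Tm = 2·7 + 4·12 = 62°C.
Reverse: A=5 T=11 G=5 C=3 → Tm = 2·16 + 4·8 = 64°C.
|ΔTm| = |62 − 64| = 2°C, ≤ 5°C.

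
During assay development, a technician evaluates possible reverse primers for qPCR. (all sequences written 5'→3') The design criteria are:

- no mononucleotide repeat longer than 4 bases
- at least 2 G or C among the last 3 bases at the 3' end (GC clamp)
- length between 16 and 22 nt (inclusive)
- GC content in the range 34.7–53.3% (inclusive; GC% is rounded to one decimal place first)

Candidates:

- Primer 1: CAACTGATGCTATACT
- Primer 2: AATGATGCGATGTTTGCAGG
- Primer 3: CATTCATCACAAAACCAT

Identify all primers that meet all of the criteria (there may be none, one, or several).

Primer 1 (16 nt, A=5 T=5 G=2 C=4): longest run = 2 ✓; 3' end ACT has 1 G/C, need ≥2 ✗; length 16 ✓; GC 6/16 = 37.5% ✓ — fails.
Primer 2 (20 nt, A=5 T=6 G=7 C=2): longest run = 3 ✓; 3' end AGG has 2 G/C ✓; length 20 ✓; GC 9/20 = 45.0% ✓ — passes.
Primer 3 (18 nt, A=8 T=4 G=0 C=6): longest run = 4 ✓; 3' end CAT has 1 G/C, need ≥2 ✗; length 18 ✓; GC 6/18 = 33.3%, outside 34.7–53.3% ✗ — fails.

Primer 2 only.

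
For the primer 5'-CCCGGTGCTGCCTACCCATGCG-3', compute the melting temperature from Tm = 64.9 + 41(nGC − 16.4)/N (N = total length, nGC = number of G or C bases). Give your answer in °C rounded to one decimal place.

Base counts: A=2, T=4, G=6, C=10; G+C = 16, N = 22.
Tm = 64.9 + 41·(16 − 16.4)/22 = 64.9 + -16.40/22 = 64.2°C.

64.2°C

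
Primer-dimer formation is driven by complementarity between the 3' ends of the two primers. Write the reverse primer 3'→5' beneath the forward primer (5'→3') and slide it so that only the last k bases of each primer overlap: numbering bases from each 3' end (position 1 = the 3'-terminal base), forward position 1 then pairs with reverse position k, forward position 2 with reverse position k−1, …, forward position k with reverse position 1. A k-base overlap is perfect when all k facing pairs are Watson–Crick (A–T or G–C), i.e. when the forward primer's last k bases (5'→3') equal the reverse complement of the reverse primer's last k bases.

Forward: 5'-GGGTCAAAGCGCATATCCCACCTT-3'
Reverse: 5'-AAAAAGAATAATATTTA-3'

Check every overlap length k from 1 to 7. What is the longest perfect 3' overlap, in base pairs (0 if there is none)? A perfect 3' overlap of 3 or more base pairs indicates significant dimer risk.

Last 7 bases (5'→3') — forward …CCACCTT, reverse …ATATTTA.
Reverse complement of the reverse primer's last 7 bases: TAAATAT; its first k bases are the reverse complement of the reverse primer's last k bases, so a perfect k-base overlap needs the forward primer's last k bases to equal them.
Comparing (forward last k vs required): k=1: T vs T ✓; k=2: TT vs TA ✗; k=3: CTT vs TAA ✗; k=4: CCTT vs TAAA ✗; k=5: ACCTT vs TAAAT ✗; k=6: CACCTT vs TAAATA ✗; k=7: CCACCTT vs TAAATAT ✗.
Only k = 1 is perfect, so the longest perfect 3' overlap is 1.

Longest perfect overlap: 1 complementary base pair; below the dimer-risk threshold (threshold 3).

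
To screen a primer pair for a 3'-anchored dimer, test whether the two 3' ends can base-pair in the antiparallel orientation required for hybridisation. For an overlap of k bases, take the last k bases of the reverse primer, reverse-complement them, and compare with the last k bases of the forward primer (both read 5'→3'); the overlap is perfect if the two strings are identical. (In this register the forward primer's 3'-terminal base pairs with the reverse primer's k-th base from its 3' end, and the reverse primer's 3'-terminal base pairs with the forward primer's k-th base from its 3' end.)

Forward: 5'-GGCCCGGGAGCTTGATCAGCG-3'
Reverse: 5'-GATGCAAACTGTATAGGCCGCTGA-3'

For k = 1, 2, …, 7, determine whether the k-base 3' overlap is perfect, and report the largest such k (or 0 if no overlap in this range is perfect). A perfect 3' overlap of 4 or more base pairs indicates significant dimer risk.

Longest perfect overlap: 6 complementary base pairs; significant dimer risk (threshold 4).

Last 7 bases (5'→3') — forward …ATCAGCG, reverse …CCGCTGA.
Reverse complement of the reverse primer's last 7 bases: TCAGCGG; its first k bases are the reverse complement of the reverse primer's last k bases, so a perfect k-base overlap needs the forward primer's last k bases to equal them.
Comparing (forward last k vs required): k=1: G vs T ✗; k=2: CG vs TC ✗; k=3: GCG vs TCA ✗; k=4: AGCG vs TCAG ✗; k=5: CAGCG vs TCAGC ✗; k=6: TCAGCG vs TCAGCG ✓; k=7: ATCAGCG vs TCAGCGG ✗.
Only k = 6 is perfect, so the longest perfect 3' overlap is 6.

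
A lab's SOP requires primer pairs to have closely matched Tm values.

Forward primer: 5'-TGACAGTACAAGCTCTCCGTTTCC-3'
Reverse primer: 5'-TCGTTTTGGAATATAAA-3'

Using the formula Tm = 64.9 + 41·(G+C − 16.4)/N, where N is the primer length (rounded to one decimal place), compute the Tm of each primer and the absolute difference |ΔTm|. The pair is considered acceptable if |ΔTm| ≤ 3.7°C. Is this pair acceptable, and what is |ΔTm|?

|ΔTm| = 22.4°C; the pair is not acceptable.

Forward: G+C = 12, N = 24 → Tm = 64.9 + 41·(12 − 16.4)/24 = 57.4°C.
Reverse: G+C = 4, N = 17 → Tm = 64.9 + 41·(4 − 16.4)/17 = 35.0°C.
|ΔTm| = |57.4 − 35.0| = 22.4°C, > 3.7°C.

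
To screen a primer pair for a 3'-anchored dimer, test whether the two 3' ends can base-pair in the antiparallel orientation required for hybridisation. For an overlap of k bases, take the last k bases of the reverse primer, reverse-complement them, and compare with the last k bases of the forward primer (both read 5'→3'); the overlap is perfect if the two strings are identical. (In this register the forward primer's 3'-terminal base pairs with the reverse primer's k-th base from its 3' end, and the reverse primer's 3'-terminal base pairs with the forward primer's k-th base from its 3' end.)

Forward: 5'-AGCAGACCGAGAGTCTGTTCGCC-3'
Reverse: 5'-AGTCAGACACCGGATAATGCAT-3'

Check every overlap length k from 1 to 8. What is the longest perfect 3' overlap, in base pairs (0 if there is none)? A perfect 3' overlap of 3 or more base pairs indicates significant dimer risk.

Longest perfect overlap: 0 complementary base pairs; below the dimer-risk threshold (threshold 3).

Last 8 bases (5'→3') — forward …TGTTCGCC, reverse …TAATGCAT.
Reverse complement of the reverse primer's last 8 bases: ATGCATTA; its first k bases are the reverse complement of the reverse primer's last k bases, so a perfect k-base overlap needs the forward primer's last k bases to equal them.
Comparing (forward last k vs required): k=1: C vs A ✗; k=2: CC vs AT ✗; k=3: GCC vs ATG ✗; k=4: CGCC vs ATGC ✗; k=5: TCGCC vs ATGCA ✗; k=6: TTCGCC vs ATGCAT ✗; k=7: GTTCGCC vs ATGCATT ✗; k=8: TGTTCGCC vs ATGCATTA ✗.
No overlap length from 1 to 8 is perfect, so the longest perfect 3' overlap is 0.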